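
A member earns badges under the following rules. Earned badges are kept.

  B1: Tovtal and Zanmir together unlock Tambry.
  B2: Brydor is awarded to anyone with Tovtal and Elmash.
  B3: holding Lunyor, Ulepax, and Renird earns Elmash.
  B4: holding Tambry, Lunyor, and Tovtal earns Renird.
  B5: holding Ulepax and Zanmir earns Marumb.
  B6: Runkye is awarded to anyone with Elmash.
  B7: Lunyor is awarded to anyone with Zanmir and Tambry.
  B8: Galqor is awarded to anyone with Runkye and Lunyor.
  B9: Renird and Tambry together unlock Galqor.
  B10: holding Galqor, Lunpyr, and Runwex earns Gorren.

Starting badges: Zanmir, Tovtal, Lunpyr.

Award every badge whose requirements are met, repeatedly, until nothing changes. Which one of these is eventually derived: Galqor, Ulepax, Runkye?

Galqor

With Tovtal and Zanmir, Tambry is earned (B1).
With Zanmir and Tambry, Lunyor is earned (B7).
With Tambry, Lunyor, and Tovtal, Renird is earned (B4).
With Renird and Tambry, Galqor is earned (B9).
Runkye would need Elmash (B6), but Elmash is never earned. No rule produces Ulepax, and it is not given.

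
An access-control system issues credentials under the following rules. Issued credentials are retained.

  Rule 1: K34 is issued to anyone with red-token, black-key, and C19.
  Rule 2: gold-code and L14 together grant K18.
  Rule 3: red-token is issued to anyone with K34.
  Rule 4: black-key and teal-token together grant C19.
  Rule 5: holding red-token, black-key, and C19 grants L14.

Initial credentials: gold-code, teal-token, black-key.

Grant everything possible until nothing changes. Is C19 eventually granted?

Yes

Holding black-key and teal-token grants C19 (Rule 4).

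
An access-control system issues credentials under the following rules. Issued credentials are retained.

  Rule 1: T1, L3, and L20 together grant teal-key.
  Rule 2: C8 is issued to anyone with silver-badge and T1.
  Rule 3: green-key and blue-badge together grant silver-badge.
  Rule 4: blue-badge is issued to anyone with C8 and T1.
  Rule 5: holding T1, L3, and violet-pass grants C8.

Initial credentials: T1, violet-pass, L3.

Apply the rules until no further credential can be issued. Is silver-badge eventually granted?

silver-badge would need green-key and blue-badge (Rule 3), but green-key is never granted.

No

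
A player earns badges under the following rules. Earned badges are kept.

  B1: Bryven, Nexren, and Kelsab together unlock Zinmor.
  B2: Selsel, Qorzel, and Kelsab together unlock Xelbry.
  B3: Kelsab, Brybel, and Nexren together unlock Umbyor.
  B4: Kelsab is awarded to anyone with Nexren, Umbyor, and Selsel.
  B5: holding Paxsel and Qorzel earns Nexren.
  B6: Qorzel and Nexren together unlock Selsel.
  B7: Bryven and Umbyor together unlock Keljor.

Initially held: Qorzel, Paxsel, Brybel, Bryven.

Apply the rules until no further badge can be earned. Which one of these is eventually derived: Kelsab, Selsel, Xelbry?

With Paxsel and Qorzel, Nexren is earned (B5).
With Qorzel and Nexren, Selsel is earned (B6).
Xelbry would need Selsel, Qorzel, and Kelsab (B2), but Kelsab is never earned. Kelsab would need Nexren, Umbyor, and Selsel (B4), but Umbyor is never earned.

Selsel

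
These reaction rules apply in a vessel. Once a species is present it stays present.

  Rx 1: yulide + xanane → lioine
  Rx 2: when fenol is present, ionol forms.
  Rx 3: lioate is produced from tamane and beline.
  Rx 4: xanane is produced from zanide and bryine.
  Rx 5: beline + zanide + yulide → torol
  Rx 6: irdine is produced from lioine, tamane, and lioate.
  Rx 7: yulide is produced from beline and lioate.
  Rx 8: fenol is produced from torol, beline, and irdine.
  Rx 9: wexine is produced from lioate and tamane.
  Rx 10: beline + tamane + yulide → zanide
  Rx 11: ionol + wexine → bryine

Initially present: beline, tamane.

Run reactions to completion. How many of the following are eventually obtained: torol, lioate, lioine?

2

tamane and beline present → lioate forms (Rx 3).
beline and lioate present → yulide forms (Rx 7).
beline, tamane, and yulide present → zanide forms (Rx 10).
beline, zanide, and yulide present → torol forms (Rx 5).
torol: reached.
lioate: reached.
lioine would need yulide and xanane (Rx 1), but xanane never forms.
Reached: torol and lioate — 2 of the 3.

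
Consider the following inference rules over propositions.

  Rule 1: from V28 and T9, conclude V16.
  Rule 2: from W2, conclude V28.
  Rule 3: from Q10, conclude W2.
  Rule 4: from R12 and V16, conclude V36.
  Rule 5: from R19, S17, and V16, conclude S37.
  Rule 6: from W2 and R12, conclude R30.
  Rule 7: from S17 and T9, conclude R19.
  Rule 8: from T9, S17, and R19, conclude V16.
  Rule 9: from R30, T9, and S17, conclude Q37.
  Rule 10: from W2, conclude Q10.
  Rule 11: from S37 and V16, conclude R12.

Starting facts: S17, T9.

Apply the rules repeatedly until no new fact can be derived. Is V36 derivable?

Yes

From S17 and T9, Rule 7 gives R19.
From T9, S17, and R19, Rule 8 gives V16.
From R19, S17, and V16, Rule 5 gives S37.
S37 and V16 hold, so R12 follows (Rule 11).
From R12 and V16, Rule 4 gives V36.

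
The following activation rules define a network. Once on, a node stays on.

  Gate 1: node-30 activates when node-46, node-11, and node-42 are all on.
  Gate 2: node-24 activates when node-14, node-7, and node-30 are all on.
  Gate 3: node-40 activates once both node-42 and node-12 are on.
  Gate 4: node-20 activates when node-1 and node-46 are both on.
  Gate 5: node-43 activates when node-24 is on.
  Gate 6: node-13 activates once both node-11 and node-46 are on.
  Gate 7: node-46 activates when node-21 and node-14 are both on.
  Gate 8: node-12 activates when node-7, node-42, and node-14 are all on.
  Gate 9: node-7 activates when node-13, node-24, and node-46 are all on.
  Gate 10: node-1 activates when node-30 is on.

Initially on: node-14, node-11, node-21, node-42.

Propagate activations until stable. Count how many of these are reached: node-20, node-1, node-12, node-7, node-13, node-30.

node-21 and node-14 are on, so node-46 activates (Gate 7).
Gate 1: node-46, node-11, and node-42 on → node-30 on.
node-11 and node-46 are on, so node-13 activates (Gate 6).
node-30 is on, so node-1 activates (Gate 10).
Gate 4: node-1 and node-46 on → node-20 on.
node-20: reached.
node-1: reached.
node-12 would need node-7, node-42, and node-14 (Gate 8), but node-7 never turns on.
node-7 would need node-13, node-24, and node-46 (Gate 9), but node-24 never turns on.
node-13: reached.
node-30: reached.
Reached: node-20, node-1, node-13, and node-30 — 4 of the 6.

4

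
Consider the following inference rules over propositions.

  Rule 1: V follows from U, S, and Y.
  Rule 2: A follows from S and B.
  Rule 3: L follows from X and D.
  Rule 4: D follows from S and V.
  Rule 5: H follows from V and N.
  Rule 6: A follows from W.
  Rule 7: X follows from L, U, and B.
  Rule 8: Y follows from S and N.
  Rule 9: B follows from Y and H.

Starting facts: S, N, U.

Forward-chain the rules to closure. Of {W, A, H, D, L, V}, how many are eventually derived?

From S and N, Rule 8 gives Y.
From U, S, and Y, Rule 1 gives V.
V and N hold, so H follows (Rule 5).
From S and V, Rule 4 gives D.
Y and H hold, so B follows (Rule 9).
S and B hold, so A follows (Rule 2).
No rule produces W, and it is not given.
A: reached.
H: reached.
D: reached.
L would need X and D (Rule 3), but X is never established.
V: reached.
Reached: A, H, D, and V — 4 of the 6.

4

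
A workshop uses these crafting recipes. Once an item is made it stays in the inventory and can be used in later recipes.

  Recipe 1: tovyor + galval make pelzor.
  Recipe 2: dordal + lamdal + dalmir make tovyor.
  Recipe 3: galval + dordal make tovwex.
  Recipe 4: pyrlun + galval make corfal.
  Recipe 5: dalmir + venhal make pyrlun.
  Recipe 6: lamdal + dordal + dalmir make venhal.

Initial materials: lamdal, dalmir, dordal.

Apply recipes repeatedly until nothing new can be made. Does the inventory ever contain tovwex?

No

tovwex would need galval and dordal (Recipe 3), but galval is never obtained.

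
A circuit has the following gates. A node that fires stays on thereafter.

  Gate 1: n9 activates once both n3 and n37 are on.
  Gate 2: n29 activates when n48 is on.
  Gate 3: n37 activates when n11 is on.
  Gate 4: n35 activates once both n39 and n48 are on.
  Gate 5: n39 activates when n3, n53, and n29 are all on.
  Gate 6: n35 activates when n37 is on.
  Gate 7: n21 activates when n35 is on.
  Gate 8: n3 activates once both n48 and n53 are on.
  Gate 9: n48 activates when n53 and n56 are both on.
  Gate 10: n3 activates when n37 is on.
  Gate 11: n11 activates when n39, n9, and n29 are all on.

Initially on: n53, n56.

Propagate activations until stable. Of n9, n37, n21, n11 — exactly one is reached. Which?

n53 and n56 are on, so n48 activates (Gate 9).
Gate 8: n48 and n53 on → n3 on.
Gate 2: n48 on → n29 on.
n3, n53, and n29 are on, so n39 activates (Gate 5).
Gate 4: n39 and n48 on → n35 on.
Gate 7: n35 on → n21 on.
n11 would need n39, n9, and n29 (Gate 11), but n9 never turns on. n37 would need n11 (Gate 3), but n11 never turns on. n9 would need n3 and n37 (Gate 1), but n37 never turns on.

n21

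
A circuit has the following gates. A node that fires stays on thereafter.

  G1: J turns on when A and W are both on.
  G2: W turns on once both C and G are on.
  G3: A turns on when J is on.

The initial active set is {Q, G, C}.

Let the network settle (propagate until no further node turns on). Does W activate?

G2: C and G on → W on.

Yes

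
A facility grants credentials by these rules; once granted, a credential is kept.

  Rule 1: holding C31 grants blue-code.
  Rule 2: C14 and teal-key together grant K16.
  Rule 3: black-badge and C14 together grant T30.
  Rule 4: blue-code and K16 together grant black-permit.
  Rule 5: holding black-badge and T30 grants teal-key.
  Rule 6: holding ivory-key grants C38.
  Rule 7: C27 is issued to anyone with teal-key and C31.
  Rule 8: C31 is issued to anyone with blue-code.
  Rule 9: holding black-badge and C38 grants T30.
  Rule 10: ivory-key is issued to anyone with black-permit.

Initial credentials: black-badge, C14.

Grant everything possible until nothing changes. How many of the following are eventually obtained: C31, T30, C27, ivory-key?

1

Holding black-badge and C14 grants T30 (Rule 3).
C31 would need blue-code (Rule 8), but blue-code is never granted.
T30: reached.
C27 would need teal-key and C31 (Rule 7), but C31 is never granted.
ivory-key would need black-permit (Rule 10), but black-permit is never granted.
Reached: T30 — 1 of the 4.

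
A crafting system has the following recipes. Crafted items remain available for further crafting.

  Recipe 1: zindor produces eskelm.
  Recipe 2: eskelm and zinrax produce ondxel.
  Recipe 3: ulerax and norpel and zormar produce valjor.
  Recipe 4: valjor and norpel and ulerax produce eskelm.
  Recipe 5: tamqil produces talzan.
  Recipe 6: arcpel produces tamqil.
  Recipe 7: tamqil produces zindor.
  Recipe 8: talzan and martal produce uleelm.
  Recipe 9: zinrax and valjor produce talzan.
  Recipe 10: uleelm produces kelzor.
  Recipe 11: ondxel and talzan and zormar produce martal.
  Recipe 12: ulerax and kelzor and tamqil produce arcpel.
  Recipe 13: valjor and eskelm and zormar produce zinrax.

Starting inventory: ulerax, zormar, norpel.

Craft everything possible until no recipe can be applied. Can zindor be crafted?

zindor would need tamqil (Recipe 7), but tamqil is never obtained.

No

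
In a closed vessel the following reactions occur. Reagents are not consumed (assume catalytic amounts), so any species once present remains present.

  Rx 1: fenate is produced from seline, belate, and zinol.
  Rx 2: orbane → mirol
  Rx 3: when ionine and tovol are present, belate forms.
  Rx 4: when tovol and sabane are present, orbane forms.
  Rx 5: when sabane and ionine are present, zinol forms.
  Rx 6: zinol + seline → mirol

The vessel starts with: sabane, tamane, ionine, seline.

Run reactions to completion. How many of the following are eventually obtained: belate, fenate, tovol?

belate would need ionine and tovol (Rx 3), but tovol never forms.
fenate would need seline, belate, and zinol (Rx 1), but belate never forms.
No rule produces tovol, and it is not given.
None of the 3 are reached.

0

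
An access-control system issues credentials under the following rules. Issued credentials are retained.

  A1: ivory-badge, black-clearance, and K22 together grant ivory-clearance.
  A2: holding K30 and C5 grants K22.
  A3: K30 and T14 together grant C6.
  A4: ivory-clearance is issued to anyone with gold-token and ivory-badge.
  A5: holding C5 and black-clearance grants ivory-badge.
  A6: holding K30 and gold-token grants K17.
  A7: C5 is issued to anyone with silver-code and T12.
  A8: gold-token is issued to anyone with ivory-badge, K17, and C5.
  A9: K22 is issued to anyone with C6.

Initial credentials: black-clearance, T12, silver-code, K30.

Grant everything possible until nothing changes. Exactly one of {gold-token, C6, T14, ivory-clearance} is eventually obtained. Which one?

ivory-clearance

Holding silver-code and T12 grants C5 (A7).
Holding C5 and black-clearance grants ivory-badge (A5).
Holding K30 and C5 grants K22 (A2).
Holding ivory-badge, black-clearance, and K22 grants ivory-clearance (A1).
C6 would need K30 and T14 (A3), but T14 is never granted. gold-token would need ivory-badge, K17, and C5 (A8), but K17 is never granted. No rule produces T14, and it is not given.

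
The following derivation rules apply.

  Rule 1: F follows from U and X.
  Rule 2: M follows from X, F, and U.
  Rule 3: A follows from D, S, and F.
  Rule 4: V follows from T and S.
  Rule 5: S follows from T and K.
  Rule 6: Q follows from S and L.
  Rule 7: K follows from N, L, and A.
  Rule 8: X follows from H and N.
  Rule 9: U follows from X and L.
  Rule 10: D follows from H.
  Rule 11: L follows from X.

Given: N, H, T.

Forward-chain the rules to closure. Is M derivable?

Yes

H and N hold, so X follows (Rule 8).
From X, Rule 11 gives L.
X and L hold, so U follows (Rule 9).
U and X hold, so F follows (Rule 1).
From X, F, and U, Rule 2 gives M.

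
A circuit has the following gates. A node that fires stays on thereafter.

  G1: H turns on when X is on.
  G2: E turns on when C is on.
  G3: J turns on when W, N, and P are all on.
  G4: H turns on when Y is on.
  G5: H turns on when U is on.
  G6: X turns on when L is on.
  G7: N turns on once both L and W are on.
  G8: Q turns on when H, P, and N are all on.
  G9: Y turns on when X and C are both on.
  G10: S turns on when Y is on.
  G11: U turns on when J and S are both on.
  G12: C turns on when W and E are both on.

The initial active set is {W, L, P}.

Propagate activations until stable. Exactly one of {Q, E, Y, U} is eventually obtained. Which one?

L and W are on, so N turns on (G7).
L is on, so X turns on (G6).
G1: X on → H on.
H, P, and N are on, so Q turns on (G8).
Y would need X and C (G9), but C never turns on. E would need C (G2), but C never turns on. U would need J and S (G11), but S never turns on.

Q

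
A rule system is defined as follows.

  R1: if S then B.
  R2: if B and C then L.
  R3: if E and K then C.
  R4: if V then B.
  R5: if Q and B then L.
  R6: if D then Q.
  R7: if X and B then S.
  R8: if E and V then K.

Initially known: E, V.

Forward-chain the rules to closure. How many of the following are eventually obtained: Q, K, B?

From E and V, R8 gives K.
V holds, so B follows (R4).
Q would need D (R6), but D is never established.
K: reached.
B: reached.
Reached: K and B — 2 of the 3.

2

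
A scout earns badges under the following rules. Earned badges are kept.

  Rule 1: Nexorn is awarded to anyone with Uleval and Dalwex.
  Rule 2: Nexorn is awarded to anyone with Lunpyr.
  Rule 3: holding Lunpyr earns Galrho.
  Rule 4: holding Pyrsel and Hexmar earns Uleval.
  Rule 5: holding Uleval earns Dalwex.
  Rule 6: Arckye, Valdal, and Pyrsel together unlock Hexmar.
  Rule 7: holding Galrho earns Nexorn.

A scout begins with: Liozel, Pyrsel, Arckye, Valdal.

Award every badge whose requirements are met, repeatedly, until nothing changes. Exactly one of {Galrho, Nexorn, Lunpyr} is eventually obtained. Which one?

With Arckye, Valdal, and Pyrsel, Hexmar is earned (Rule 6).
With Pyrsel and Hexmar, Uleval is earned (Rule 4).
With Uleval, Dalwex is earned (Rule 5).
With Uleval and Dalwex, Nexorn is earned (Rule 1).
No rule produces Lunpyr, and it is not given. Galrho would need Lunpyr (Rule 3), but Lunpyr is never earned.

Nexorn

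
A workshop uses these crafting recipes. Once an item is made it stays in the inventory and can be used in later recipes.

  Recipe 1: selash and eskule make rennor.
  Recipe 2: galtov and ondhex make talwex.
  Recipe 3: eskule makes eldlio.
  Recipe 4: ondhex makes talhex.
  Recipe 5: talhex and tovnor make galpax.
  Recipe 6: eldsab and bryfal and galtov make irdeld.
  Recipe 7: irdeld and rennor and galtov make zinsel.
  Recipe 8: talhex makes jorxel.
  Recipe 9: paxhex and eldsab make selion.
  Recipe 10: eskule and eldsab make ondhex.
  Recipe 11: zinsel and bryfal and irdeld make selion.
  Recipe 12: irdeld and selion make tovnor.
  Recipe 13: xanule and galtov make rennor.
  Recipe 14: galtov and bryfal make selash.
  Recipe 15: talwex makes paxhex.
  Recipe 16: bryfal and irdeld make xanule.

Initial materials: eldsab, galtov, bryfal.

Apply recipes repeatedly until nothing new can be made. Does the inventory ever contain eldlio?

No

eldlio would need eskule (Recipe 3), but eskule is never obtained.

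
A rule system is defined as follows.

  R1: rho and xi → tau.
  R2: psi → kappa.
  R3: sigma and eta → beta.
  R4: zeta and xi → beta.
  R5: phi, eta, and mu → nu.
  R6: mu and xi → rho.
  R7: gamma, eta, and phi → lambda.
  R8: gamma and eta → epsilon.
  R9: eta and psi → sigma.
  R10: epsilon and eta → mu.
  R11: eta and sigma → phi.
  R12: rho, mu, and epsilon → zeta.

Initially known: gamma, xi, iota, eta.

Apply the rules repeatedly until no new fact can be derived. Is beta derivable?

Yes

gamma and eta hold, so epsilon follows (R8).
From epsilon and eta, R10 gives mu.
From mu and xi, R6 gives rho.
rho, mu, and epsilon hold, so zeta follows (R12).
zeta and xi hold, so beta follows (R4).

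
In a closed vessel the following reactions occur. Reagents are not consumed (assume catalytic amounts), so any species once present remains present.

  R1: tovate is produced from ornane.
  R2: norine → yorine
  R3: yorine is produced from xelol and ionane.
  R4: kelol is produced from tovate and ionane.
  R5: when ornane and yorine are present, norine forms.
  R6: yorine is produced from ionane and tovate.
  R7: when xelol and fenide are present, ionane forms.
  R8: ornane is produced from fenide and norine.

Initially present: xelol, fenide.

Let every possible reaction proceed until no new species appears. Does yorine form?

xelol and fenide present → ionane forms (R7).
xelol and ionane present → yorine forms (R3).

Yes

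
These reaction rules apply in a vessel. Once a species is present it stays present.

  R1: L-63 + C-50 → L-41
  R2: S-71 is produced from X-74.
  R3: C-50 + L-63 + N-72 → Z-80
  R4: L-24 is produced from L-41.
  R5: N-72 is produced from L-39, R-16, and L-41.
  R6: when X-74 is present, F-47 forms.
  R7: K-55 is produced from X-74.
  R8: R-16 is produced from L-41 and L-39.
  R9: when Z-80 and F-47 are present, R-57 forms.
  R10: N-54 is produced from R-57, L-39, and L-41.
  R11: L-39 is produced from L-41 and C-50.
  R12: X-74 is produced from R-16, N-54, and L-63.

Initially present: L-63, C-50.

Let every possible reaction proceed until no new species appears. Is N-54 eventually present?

N-54 would need R-57, L-39, and L-41 (R10), but R-57 never forms.

No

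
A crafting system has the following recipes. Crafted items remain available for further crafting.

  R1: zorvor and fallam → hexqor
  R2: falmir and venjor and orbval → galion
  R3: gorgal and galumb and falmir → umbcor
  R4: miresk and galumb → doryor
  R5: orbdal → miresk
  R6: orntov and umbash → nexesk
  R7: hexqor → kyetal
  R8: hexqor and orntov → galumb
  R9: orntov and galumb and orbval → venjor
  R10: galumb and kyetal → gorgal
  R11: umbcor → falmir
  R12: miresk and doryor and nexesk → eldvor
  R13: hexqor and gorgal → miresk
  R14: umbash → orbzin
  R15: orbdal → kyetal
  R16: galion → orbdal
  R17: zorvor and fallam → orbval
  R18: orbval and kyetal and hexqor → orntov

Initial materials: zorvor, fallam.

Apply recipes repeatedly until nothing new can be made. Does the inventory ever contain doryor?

Yes

zorvor and fallam → orbval (R17).
zorvor and fallam → hexqor (R1).
hexqor → kyetal (R7).
orbval and kyetal and hexqor → orntov (R18).
hexqor and orntov → galumb (R8).
galumb and kyetal → gorgal (R10).
Using R13, hexqor and gorgal make miresk.
Using R4, miresk and galumb make doryor.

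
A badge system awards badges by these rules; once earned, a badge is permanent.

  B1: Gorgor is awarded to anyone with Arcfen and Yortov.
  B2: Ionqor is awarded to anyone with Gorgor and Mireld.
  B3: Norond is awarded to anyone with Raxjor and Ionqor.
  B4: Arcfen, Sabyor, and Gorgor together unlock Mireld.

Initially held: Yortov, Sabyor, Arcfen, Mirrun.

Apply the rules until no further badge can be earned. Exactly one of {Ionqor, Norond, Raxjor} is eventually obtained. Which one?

With Arcfen and Yortov, Gorgor is earned (B1).
With Arcfen, Sabyor, and Gorgor, Mireld is earned (B4).
With Gorgor and Mireld, Ionqor is earned (B2).
Norond would need Raxjor and Ionqor (B3), but Raxjor is never earned. No rule produces Raxjor, and it is not given.

Ionqor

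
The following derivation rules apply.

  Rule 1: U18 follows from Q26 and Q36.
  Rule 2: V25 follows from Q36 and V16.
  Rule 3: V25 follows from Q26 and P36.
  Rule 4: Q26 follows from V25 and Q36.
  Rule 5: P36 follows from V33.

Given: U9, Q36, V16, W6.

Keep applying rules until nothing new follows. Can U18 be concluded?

Yes

Q36 and V16 hold, so V25 follows (Rule 2).
From V25 and Q36, Rule 4 gives Q26.
From Q26 and Q36, Rule 1 gives U18.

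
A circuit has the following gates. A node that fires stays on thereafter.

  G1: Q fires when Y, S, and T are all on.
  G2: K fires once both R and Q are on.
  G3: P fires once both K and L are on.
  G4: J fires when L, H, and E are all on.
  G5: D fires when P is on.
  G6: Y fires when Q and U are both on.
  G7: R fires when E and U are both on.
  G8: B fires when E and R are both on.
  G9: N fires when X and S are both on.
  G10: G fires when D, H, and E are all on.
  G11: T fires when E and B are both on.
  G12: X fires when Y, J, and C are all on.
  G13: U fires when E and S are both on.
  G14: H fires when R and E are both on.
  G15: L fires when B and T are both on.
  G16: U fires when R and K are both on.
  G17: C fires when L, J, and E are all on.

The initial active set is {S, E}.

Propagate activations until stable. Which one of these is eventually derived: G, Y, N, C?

C

E and S are on, so U fires (G13).
E and U are on, so R fires (G7).
G8: E and R on → B on.
R and E are on, so H fires (G14).
G11: E and B on → T on.
B and T are on, so L fires (G15).
G4: L, H, and E on → J on.
L, J, and E are on, so C fires (G17).
Y would need Q and U (G6), but Q never turns on. G would need D, H, and E (G10), but D never turns on. N would need X and S (G9), but X never turns on.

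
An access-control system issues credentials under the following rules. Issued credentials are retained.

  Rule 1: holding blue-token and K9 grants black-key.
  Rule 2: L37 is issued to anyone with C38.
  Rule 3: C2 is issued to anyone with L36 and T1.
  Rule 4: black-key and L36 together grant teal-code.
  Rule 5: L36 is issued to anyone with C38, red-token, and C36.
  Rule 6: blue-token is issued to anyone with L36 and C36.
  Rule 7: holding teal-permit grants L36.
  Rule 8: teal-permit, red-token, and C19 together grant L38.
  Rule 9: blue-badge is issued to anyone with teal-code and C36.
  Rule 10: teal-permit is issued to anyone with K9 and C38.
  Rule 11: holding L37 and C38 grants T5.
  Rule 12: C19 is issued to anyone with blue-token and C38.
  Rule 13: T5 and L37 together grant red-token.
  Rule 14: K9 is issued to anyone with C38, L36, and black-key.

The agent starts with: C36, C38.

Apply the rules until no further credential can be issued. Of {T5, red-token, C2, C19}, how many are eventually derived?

3

Holding C38 grants L37 (Rule 2).
Holding L37 and C38 grants T5 (Rule 11).
Holding T5 and L37 grants red-token (Rule 13).
Holding C38, red-token, and C36 grants L36 (Rule 5).
Holding L36 and C36 grants blue-token (Rule 6).
Holding blue-token and C38 grants C19 (Rule 12).
T5: reached.
red-token: reached.
C2 would need L36 and T1 (Rule 3), but T1 is never granted.
C19: reached.
Reached: T5, red-token, and C19 — 3 of the 4.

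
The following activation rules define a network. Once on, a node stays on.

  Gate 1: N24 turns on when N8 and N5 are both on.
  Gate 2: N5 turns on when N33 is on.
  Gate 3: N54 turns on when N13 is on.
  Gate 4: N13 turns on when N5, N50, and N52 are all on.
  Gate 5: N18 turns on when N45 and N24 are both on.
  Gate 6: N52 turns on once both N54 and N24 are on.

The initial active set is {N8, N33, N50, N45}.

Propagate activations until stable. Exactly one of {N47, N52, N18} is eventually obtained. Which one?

N18

N33 is on, so N5 turns on (Gate 2).
N8 and N5 are on, so N24 turns on (Gate 1).
Gate 5: N45 and N24 on → N18 on.
No rule produces N47, and it is not given. N52 would need N54 and N24 (Gate 6), but N54 never turns on.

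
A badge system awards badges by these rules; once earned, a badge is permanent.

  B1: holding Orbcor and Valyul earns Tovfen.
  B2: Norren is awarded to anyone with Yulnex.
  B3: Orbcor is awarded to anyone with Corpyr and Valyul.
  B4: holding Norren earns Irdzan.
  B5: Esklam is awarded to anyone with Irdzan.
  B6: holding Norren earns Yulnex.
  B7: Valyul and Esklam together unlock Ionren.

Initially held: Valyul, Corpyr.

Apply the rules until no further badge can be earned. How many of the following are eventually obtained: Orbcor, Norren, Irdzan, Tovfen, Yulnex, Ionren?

With Corpyr and Valyul, Orbcor is earned (B3).
With Orbcor and Valyul, Tovfen is earned (B1).
Orbcor: reached.
Norren would need Yulnex (B2), but Yulnex is never earned.
Irdzan would need Norren (B4), but Norren is never earned.
Tovfen: reached.
Yulnex would need Norren (B6), but Norren is never earned.
Ionren would need Valyul and Esklam (B7), but Esklam is never earned.
Reached: Orbcor and Tovfen — 2 of the 6.

2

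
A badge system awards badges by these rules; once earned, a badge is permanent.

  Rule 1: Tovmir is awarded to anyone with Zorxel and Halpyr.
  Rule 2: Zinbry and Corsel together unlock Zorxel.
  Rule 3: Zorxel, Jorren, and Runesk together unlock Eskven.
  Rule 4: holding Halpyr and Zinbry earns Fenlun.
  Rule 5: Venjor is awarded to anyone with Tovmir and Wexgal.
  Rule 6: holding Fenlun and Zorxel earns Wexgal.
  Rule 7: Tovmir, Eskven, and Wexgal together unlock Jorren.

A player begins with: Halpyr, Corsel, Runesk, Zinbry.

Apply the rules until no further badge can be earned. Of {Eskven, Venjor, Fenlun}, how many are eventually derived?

2

With Halpyr and Zinbry, Fenlun is earned (Rule 4).
With Zinbry and Corsel, Zorxel is earned (Rule 2).
With Fenlun and Zorxel, Wexgal is earned (Rule 6).
With Zorxel and Halpyr, Tovmir is earned (Rule 1).
With Tovmir and Wexgal, Venjor is earned (Rule 5).
Eskven would need Zorxel, Jorren, and Runesk (Rule 3), but Jorren is never earned.
Venjor: reached.
Fenlun: reached.
Reached: Venjor and Fenlun — 2 of the 3.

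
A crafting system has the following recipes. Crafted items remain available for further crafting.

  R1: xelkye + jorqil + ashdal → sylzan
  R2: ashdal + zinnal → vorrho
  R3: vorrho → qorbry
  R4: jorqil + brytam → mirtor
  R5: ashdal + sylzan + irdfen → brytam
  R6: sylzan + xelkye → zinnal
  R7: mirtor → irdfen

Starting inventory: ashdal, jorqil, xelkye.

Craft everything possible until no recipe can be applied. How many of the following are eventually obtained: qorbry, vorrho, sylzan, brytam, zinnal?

Using R1, xelkye, jorqil, and ashdal make sylzan.
Using R6, sylzan and xelkye make zinnal.
ashdal + zinnal → vorrho (R2).
Using R3, vorrho makes qorbry.
qorbry: reached.
vorrho: reached.
sylzan: reached.
brytam would need ashdal, sylzan, and irdfen (R5), but irdfen is never obtained.
zinnal: reached.
Reached: qorbry, vorrho, sylzan, and zinnal — 4 of the 5.

4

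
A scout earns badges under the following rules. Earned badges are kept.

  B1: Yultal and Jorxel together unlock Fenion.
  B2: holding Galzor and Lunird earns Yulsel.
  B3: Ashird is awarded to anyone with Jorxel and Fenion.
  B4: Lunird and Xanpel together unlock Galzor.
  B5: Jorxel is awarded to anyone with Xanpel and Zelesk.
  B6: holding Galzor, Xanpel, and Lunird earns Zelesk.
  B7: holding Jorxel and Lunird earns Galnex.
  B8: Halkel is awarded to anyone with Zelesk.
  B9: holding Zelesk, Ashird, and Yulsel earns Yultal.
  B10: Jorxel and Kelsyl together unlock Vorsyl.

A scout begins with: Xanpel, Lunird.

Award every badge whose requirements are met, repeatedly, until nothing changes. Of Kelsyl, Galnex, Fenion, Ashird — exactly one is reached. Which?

Galnex

With Lunird and Xanpel, Galzor is earned (B4).
With Galzor, Xanpel, and Lunird, Zelesk is earned (B6).
With Xanpel and Zelesk, Jorxel is earned (B5).
With Jorxel and Lunird, Galnex is earned (B7).
Fenion would need Yultal and Jorxel (B1), but Yultal is never earned. No rule produces Kelsyl, and it is not given. Ashird would need Jorxel and Fenion (B3), but Fenion is never earned.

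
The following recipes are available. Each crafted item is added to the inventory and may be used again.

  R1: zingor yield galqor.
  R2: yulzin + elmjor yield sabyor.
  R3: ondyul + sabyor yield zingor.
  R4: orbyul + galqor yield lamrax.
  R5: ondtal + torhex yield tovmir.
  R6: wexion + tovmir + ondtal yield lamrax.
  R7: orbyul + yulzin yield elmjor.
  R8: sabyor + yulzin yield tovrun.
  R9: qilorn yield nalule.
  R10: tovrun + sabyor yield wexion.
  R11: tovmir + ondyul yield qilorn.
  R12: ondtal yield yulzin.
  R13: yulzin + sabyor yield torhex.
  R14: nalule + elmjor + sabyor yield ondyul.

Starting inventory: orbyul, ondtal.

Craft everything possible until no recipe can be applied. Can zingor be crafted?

zingor would need ondyul and sabyor (R3), but ondyul is never obtained.

No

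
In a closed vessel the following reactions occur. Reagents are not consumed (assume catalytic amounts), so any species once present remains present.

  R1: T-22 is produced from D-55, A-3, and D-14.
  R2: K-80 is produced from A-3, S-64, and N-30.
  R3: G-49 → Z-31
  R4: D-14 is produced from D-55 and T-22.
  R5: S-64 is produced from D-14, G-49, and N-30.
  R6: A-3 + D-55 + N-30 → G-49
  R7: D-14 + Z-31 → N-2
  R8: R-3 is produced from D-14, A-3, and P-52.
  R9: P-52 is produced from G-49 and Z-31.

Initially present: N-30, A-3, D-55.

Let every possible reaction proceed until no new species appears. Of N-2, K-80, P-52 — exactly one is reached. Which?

A-3, D-55, and N-30 present → G-49 forms (R6).
G-49 present → Z-31 forms (R3).
G-49 and Z-31 present → P-52 forms (R9).
N-2 would need D-14 and Z-31 (R7), but D-14 never forms. K-80 would need A-3, S-64, and N-30 (R2), but S-64 never forms.

P-52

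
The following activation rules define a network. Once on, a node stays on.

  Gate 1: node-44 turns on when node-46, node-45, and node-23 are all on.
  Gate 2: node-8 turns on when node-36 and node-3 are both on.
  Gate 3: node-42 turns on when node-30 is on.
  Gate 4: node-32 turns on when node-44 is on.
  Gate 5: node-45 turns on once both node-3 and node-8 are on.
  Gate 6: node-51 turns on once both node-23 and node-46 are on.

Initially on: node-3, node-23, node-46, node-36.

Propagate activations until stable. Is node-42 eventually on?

No

node-42 would need node-30 (Gate 3), but node-30 never turns on.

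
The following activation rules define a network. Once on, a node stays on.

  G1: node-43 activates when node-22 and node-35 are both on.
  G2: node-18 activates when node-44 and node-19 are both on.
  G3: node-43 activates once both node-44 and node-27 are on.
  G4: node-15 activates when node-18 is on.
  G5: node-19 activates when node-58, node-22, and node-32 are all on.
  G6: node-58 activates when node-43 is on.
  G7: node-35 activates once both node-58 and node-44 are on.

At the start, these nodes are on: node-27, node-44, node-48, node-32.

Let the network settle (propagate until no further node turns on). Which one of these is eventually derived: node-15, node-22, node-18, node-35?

node-44 and node-27 are on, so node-43 activates (G3).
G6: node-43 on → node-58 on.
node-58 and node-44 are on, so node-35 activates (G7).
node-15 would need node-18 (G4), but node-18 never turns on. node-18 would need node-44 and node-19 (G2), but node-19 never turns on. No rule produces node-22, and it is not given.

node-35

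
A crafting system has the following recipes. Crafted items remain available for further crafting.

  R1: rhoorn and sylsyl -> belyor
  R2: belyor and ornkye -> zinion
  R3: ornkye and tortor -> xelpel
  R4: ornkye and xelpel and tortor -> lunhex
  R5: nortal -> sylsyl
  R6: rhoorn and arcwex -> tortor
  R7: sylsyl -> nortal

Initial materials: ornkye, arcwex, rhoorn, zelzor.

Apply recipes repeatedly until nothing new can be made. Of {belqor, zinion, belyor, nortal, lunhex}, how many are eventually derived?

rhoorn and arcwex -> tortor (R6).
Using R3, ornkye and tortor make xelpel.
Using R4, ornkye, xelpel, and tortor make lunhex.
No rule produces belqor, and it is not given.
zinion would need belyor and ornkye (R2), but belyor is never obtained.
belyor would need rhoorn and sylsyl (R1), but sylsyl is never obtained.
nortal would need sylsyl (R7), but sylsyl is never obtained.
lunhex: reached.
Reached: lunhex — 1 of the 5.

1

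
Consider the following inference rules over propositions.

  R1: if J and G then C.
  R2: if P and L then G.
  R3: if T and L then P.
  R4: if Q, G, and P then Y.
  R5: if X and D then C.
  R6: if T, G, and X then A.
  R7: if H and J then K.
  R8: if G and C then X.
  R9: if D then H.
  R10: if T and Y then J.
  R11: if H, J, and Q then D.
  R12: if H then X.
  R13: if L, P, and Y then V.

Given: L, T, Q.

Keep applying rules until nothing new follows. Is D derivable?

D would need H, J, and Q (R11), but H is never established.

No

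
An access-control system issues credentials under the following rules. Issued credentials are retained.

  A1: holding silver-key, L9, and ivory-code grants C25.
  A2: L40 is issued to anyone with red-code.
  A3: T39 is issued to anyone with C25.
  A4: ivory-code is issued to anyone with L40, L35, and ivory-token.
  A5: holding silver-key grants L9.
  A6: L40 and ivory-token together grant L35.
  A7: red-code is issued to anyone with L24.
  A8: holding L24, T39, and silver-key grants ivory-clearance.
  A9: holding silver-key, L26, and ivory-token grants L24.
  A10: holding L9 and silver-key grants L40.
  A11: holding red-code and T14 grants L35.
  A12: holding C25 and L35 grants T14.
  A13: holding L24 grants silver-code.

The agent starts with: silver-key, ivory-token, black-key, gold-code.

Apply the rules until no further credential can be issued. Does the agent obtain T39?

Yes

Holding silver-key grants L9 (A5).
Holding L9 and silver-key grants L40 (A10).
Holding L40 and ivory-token grants L35 (A6).
Holding L40, L35, and ivory-token grants ivory-code (A4).
Holding silver-key, L9, and ivory-code grants C25 (A1).
Holding C25 grants T39 (A3).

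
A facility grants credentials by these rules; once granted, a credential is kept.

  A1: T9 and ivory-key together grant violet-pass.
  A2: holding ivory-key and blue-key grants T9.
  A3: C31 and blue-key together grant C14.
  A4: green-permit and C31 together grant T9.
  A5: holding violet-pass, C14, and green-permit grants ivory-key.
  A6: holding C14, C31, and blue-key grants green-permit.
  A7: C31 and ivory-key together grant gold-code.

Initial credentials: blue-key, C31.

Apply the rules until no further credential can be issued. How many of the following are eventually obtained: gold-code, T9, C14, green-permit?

3

Holding C31 and blue-key grants C14 (A3).
Holding C14, C31, and blue-key grants green-permit (A6).
Holding green-permit and C31 grants T9 (A4).
gold-code would need C31 and ivory-key (A7), but ivory-key is never granted.
T9: reached.
C14: reached.
green-permit: reached.
Reached: T9, C14, and green-permit — 3 of the 4.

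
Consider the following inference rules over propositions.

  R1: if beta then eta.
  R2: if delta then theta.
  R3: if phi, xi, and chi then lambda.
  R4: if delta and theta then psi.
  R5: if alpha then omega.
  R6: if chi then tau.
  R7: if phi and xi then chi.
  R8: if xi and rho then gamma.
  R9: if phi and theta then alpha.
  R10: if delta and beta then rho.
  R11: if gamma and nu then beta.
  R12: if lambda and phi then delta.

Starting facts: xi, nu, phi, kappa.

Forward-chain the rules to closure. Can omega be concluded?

From phi and xi, R7 gives chi.
phi, xi, and chi hold, so lambda follows (R3).
lambda and phi hold, so delta follows (R12).
delta holds, so theta follows (R2).
phi and theta hold, so alpha follows (R9).
From alpha, R5 gives omega.

Yes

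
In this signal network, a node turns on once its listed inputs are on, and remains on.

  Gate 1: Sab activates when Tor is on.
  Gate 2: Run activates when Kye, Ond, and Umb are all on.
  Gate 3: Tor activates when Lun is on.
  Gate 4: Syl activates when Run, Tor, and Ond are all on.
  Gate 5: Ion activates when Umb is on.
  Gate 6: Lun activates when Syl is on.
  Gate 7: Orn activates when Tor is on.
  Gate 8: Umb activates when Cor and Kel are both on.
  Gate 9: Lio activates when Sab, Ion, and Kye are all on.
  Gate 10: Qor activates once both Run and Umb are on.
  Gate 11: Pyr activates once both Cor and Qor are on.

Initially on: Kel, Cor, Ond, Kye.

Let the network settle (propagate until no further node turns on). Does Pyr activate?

Gate 8: Cor and Kel on → Umb on.
Kye, Ond, and Umb are on, so Run activates (Gate 2).
Gate 10: Run and Umb on → Qor on.
Cor and Qor are on, so Pyr activates (Gate 11).

Yes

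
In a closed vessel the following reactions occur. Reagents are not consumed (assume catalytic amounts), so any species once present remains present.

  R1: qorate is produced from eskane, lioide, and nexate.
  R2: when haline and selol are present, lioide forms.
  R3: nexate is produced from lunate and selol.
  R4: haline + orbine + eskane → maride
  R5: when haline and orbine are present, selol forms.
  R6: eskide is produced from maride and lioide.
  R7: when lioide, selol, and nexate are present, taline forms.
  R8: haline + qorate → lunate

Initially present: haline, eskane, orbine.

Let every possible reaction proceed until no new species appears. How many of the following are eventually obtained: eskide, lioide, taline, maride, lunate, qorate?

3

haline, orbine, and eskane present → maride forms (R4).
haline and orbine present → selol forms (R5).
haline and selol present → lioide forms (R2).
maride and lioide present → eskide forms (R6).
eskide: reached.
lioide: reached.
taline would need lioide, selol, and nexate (R7), but nexate never forms.
maride: reached.
lunate would need haline and qorate (R8), but qorate never forms.
qorate would need eskane, lioide, and nexate (R1), but nexate never forms.
Reached: eskide, lioide, and maride — 3 of the 6.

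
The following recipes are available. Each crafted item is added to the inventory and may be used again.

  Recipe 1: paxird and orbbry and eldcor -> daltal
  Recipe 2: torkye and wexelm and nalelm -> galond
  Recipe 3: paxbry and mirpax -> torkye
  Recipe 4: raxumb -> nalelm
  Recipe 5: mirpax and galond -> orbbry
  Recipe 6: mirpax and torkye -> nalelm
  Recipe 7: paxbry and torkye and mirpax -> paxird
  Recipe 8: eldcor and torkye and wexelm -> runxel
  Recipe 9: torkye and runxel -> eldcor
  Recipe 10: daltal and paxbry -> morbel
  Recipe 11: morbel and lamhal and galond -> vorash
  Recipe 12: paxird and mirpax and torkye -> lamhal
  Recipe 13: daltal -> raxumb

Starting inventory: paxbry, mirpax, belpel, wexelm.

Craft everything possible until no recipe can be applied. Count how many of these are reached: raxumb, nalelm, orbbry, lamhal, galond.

4

Using Recipe 3, paxbry and mirpax make torkye.
Using Recipe 7, paxbry, torkye, and mirpax make paxird.
Using Recipe 6, mirpax and torkye make nalelm.
Using Recipe 12, paxird, mirpax, and torkye make lamhal.
torkye and wexelm and nalelm -> galond (Recipe 2).
mirpax and galond -> orbbry (Recipe 5).
raxumb would need daltal (Recipe 13), but daltal is never obtained.
nalelm: reached.
orbbry: reached.
lamhal: reached.
galond: reached.
Reached: nalelm, orbbry, lamhal, and galond — 4 of the 5.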